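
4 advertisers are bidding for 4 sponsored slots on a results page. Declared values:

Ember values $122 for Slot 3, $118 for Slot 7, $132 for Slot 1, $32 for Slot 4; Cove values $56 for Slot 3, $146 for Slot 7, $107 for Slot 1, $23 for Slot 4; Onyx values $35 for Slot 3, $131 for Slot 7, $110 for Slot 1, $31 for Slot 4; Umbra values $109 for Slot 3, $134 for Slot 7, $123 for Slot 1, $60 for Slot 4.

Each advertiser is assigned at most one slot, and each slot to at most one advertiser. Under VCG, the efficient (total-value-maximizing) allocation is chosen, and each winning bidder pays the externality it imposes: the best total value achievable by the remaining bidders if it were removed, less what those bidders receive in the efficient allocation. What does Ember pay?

Efficient allocation: Ember→Slot 3 ($122), Cove→Slot 7 ($146), Onyx→Slot 1 ($110), Umbra→Slot 4 ($60); total welfare W = $438.
Ember receives Slot 3 at value $122, so the others get W − 122 = $316.
Without Ember: best allocation of the remaining 3 bidders over all 4 slots is Cove→Slot 7 ($146), Onyx→Slot 1 ($110), Umbra→Slot 3 ($109), total $365.
VCG payment = (others' best without Ember) − (others' welfare with Ember) = 365 − 316 = $49.

Ember pays $49.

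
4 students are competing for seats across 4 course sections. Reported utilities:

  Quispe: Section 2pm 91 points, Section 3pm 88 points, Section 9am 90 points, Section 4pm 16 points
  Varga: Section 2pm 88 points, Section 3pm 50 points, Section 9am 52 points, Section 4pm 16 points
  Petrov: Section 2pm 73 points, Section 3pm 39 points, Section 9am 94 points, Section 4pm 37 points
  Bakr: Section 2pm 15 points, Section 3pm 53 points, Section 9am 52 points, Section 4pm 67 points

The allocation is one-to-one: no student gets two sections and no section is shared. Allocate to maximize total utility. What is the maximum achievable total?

Optimal: Quispe→Section 3pm (88 points), Varga→Section 2pm (88 points), Petrov→Section 9am (94 points), Bakr→Section 4pm (67 points) — total 88+88+94+67 = 337 points.
Column-greedy (each section in turn goes to its best remaining student) gives 254 points, worse by 83.

Max total: 337 points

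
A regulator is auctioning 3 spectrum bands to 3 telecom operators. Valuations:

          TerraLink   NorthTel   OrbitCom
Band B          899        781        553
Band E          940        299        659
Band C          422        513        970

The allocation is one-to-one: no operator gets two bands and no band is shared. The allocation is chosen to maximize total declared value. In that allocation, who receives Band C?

This is the linear assignment problem.
Optimal: TerraLink→Band E ($940M), NorthTel→Band B ($781M), OrbitCom→Band C ($970M) — total 940+781+970 = $2691M.
Column-greedy (each band in turn goes to its best remaining operator) gives $2071M, worse by 620.
Checked against all permutations: $2691M is optimal.

OrbitCom receives Band C.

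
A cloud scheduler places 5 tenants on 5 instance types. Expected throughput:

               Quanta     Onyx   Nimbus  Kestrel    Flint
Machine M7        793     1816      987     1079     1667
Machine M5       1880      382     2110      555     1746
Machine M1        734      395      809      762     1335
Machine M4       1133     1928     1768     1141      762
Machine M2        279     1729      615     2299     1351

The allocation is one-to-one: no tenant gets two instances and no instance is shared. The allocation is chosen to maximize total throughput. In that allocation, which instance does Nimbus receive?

This is the linear assignment problem.
Optimal: Quanta→Machine M5 (1880 ops/s), Onyx→Machine M7 (1816 ops/s), Nimbus→Machine M4 (1768 ops/s), Kestrel→Machine M2 (2299 ops/s), Flint→Machine M1 (1335 ops/s) — total 1880+1816+1768+2299+1335 = 9098 ops/s.
Column-greedy (each instance in turn goes to its best remaining tenant) gives 6681 ops/s, worse by 2417.
Nimbus's own top instance is Machine M5 (2110 ops/s), but forcing Nimbus→Machine M5 and reassigning the rest optimally gives only 8738 ops/s — worse by 360.

Nimbus receives Machine M4.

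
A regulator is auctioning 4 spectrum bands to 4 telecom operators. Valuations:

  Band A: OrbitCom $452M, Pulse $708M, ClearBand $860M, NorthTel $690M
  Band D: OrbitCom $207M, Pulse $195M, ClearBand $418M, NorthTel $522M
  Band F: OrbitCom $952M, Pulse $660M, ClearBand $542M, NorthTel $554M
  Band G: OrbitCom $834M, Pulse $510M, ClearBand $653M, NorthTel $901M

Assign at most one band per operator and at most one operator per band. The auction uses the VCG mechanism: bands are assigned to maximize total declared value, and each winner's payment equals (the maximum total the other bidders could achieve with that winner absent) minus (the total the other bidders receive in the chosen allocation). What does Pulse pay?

Efficient allocation: OrbitCom→Band F ($952M), Pulse→Band A ($708M), ClearBand→Band D ($418M), NorthTel→Band G ($901M); total welfare W = $2979M.
Pulse receives Band A at value $708M, so the others get W − 708 = $2271M.
Without Pulse: best allocation of the remaining 3 bidders over all 4 bands is OrbitCom→Band F ($952M), ClearBand→Band A ($860M), NorthTel→Band G ($901M), total $2713M.
VCG payment = (others' best without Pulse) − (others' welfare with Pulse) = 2713 − 2271 = $442M.

Pulse pays $442M.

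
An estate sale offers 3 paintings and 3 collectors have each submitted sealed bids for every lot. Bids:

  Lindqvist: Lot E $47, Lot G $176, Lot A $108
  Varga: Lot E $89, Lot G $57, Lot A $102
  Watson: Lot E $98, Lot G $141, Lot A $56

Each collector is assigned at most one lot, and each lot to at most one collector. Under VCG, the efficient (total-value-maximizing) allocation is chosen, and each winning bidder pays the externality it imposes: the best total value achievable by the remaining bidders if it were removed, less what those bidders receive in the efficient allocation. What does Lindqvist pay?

Efficient allocation: Lindqvist→Lot G ($176), Varga→Lot A ($102), Watson→Lot E ($98); total welfare W = $376.
Lindqvist receives Lot G at value $176, so the others get W − 176 = $200.
Without Lindqvist: best allocation of the remaining 2 bidders over all 3 lots is Varga→Lot A ($102), Watson→Lot G ($141), total $243.
VCG payment = (others' best without Lindqvist) − (others' welfare with Lindqvist) = 243 − 200 = $43.

Lindqvist pays $43.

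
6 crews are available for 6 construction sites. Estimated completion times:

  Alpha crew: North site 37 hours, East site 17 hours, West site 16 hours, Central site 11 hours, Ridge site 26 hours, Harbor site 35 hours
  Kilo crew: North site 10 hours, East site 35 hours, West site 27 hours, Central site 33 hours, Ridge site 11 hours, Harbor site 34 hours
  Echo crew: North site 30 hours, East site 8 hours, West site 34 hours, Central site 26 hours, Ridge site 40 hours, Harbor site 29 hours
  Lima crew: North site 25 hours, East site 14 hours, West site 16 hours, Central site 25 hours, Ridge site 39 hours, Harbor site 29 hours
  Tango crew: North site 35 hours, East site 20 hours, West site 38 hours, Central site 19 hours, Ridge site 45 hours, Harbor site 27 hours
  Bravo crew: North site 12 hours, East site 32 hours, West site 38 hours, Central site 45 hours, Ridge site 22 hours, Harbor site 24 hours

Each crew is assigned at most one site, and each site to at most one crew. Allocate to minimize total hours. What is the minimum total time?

Min total: 85 hours

Optimal: Alpha crew→Central site (11 hours), Kilo crew→Ridge site (11 hours), Echo crew→East site (8 hours), Lima crew→West site (16 hours), Tango crew→Harbor site (27 hours), Bravo crew→North site (12 hours) — total 11+11+8+16+27+12 = 85 hours.
Row-greedy (each crew in turn takes its cheapest remaining site) gives 94 hours, worse by 9.
Next-best assignment: Alpha crew→Central site, Kilo crew→North site, Echo crew→East site, Lima crew→West site, Tango crew→Harbor site, Bravo crew→Ridge site = 94 hours.
Swapping Echo crew↔Alpha crew (Echo crew→Central site 26 hours, Alpha crew→East site 17 hours) adds 24.
Every other assignment is strictly worse.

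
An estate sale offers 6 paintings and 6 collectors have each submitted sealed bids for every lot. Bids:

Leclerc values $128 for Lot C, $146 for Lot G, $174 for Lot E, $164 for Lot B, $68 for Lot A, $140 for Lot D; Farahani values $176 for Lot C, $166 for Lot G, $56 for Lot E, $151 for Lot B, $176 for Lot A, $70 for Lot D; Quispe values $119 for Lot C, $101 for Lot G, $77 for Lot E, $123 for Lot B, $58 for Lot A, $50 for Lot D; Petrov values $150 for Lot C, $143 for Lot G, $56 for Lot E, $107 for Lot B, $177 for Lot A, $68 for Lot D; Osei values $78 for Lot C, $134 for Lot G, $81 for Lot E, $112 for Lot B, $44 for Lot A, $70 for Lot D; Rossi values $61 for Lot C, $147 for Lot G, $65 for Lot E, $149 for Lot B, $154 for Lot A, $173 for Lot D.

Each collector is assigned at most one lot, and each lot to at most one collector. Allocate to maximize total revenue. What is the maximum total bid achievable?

Max total: $957

Optimal: Leclerc→Lot E ($174), Farahani→Lot C ($176), Quispe→Lot B ($123), Petrov→Lot A ($177), Osei→Lot G ($134), Rossi→Lot D ($173) — total 174+176+123+177+134+173 = $957.
Column-greedy (each lot in turn goes to its best remaining collector) gives $867, worse by 90.
Next-best assignment: Leclerc→Lot E, Farahani→Lot A, Quispe→Lot B, Petrov→Lot C, Osei→Lot G, Rossi→Lot D = $930.
Swapping Leclerc↔Petrov (Leclerc→Lot A $68, Petrov→Lot E $56) loses 227.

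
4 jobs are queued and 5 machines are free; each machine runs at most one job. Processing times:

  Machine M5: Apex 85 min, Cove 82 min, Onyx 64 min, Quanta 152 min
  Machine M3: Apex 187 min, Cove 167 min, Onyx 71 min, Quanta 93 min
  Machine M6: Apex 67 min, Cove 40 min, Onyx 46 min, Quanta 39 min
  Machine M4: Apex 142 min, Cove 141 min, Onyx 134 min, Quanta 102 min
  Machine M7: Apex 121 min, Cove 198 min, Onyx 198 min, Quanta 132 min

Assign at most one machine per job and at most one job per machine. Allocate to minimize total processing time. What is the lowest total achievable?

Minimum total: 298 min

This is the linear assignment problem.
Optimal: Apex→Machine M5 (85 min), Cove→Machine M6 (40 min), Onyx→Machine M3 (71 min), Quanta→Machine M4 (102 min) — total 85+40+71+102 = 298 min.
Min-entry greedy (repeatedly take the single cheapest remaining cell) gives 365 min, worse by 67.
Swapping Onyx↔Cove (Onyx→Machine M6 46 min, Cove→Machine M3 167 min) adds 102.
Every other assignment is strictly worse.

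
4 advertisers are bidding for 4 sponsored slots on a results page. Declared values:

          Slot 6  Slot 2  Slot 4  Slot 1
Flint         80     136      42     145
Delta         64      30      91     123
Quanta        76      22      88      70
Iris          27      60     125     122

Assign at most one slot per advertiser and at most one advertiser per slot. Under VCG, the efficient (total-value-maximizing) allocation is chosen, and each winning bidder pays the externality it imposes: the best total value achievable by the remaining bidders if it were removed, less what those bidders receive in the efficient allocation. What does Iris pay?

Efficient allocation: Flint→Slot 2 ($136), Delta→Slot 1 ($123), Quanta→Slot 6 ($76), Iris→Slot 4 ($125); total welfare W = $460.
Iris receives Slot 4 at value $125, so the others get W − 125 = $335.
Without Iris: best allocation of the remaining 3 bidders over all 4 slots is Flint→Slot 2 ($136), Delta→Slot 1 ($123), Quanta→Slot 4 ($88), total $347.
VCG payment = (others' best without Iris) − (others' welfare with Iris) = 347 − 335 = $12.

Iris pays $12.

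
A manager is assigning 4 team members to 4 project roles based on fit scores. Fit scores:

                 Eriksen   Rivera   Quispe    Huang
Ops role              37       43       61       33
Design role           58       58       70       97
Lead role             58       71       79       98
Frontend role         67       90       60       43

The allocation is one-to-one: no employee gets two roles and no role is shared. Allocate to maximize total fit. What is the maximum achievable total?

Maximum total: 307 pts

Optimal: Eriksen→Design role (58 pts), Rivera→Frontend role (90 pts), Quispe→Ops role (61 pts), Huang→Lead role (98 pts) — total 58+90+61+98 = 307 pts.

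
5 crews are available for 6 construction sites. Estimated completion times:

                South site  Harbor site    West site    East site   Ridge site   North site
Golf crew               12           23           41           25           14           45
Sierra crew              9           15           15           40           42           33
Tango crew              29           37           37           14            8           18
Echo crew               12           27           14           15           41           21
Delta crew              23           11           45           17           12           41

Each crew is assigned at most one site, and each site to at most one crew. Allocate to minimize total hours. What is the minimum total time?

Optimal: Golf crew→South site (12 hours), Sierra crew→West site (15 hours), Tango crew→Ridge site (8 hours), Echo crew→East site (15 hours), Delta crew→Harbor site (11 hours) — total 12+15+8+15+11 = 61 hours.
Row-greedy (each crew in turn takes its cheapest remaining site) gives 66 hours, worse by 5.
Next-best assignment: Golf crew→Ridge site, Sierra crew→South site, Tango crew→East site, Echo crew→West site, Delta crew→Harbor site = 62 hours.
No other one-to-one assignment undercuts 61 hours.

Minimum total: 61 hours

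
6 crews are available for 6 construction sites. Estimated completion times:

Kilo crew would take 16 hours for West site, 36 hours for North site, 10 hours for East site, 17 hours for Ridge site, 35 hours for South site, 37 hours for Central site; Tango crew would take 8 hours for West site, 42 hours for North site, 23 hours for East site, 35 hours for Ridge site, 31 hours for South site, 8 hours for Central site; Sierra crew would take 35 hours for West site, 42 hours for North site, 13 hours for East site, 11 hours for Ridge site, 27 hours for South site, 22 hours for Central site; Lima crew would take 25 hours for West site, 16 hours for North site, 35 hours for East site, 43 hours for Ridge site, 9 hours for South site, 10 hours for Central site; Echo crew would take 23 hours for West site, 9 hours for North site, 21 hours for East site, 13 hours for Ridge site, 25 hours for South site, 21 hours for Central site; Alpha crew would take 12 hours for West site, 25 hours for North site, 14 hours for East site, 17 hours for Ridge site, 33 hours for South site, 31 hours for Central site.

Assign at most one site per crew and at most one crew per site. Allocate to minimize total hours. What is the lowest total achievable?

Optimal: Kilo crew→East site (10 hours), Tango crew→Central site (8 hours), Sierra crew→Ridge site (11 hours), Lima crew→South site (9 hours), Echo crew→North site (9 hours), Alpha crew→West site (12 hours) — total 10+8+11+9+9+12 = 59 hours.
Column-greedy (each site in turn goes to its cheapest remaining crew) gives 78 hours, worse by 19.
Next-best assignment: Kilo crew→West site, Tango crew→Central site, Sierra crew→Ridge site, Lima crew→South site, Echo crew→North site, Alpha crew→East site = 67 hours.
No other one-to-one assignment undercuts 59 hours.

Min total: 59 hours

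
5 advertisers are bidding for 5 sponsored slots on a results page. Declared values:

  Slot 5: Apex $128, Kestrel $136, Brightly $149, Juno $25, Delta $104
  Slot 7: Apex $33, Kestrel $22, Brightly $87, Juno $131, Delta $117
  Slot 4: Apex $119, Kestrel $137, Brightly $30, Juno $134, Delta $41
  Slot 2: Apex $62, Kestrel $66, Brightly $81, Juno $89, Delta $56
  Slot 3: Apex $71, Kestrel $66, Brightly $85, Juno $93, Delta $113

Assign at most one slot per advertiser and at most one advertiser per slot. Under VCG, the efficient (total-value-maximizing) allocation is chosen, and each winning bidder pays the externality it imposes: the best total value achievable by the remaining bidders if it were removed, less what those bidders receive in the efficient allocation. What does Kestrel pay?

Efficient allocation: Apex→Slot 2 ($62), Kestrel→Slot 4 ($137), Brightly→Slot 5 ($149), Juno→Slot 7 ($131), Delta→Slot 3 ($113); total welfare W = $592.
Kestrel receives Slot 4 at value $137, so the others get W − 137 = $455.
Without Kestrel: best allocation of the remaining 4 bidders over all 5 slots is Apex→Slot 4 ($119), Brightly→Slot 5 ($149), Juno→Slot 7 ($131), Delta→Slot 3 ($113), total $512.
VCG payment = (others' best without Kestrel) − (others' welfare with Kestrel) = 512 − 455 = $57.

Kestrel pays $57.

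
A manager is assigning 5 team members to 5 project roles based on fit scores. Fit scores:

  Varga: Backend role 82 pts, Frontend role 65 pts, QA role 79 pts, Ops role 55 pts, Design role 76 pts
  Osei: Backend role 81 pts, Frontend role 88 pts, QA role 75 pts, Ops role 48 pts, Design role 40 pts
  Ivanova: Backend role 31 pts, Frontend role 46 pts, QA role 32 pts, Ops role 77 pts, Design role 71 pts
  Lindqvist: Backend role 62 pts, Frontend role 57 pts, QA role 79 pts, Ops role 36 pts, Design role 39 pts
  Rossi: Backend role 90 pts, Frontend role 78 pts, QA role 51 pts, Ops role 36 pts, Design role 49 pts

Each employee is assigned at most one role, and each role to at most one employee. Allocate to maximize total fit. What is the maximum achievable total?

This is a one-to-one assignment (maximum-weight bipartite matching).
Optimal: Varga→Design role (76 pts), Osei→Frontend role (88 pts), Ivanova→Ops role (77 pts), Lindqvist→QA role (79 pts), Rossi→Backend role (90 pts) — total 76+88+77+79+90 = 410 pts.
Column-greedy (each role in turn goes to its best remaining employee) gives 373 pts, worse by 37.
Checked against all permutations: 410 pts is optimal.

Max total: 410 pts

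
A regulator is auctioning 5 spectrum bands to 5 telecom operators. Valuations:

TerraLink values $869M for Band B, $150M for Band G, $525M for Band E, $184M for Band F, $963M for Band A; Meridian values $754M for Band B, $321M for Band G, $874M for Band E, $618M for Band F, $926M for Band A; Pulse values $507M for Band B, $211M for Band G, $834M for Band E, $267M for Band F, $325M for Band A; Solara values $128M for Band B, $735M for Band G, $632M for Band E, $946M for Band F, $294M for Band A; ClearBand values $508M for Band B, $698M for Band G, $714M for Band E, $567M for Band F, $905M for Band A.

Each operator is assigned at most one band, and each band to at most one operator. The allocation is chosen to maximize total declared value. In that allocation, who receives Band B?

TerraLink receives Band B.

Optimal: TerraLink→Band B ($869M), Meridian→Band A ($926M), Pulse→Band E ($834M), Solara→Band F ($946M), ClearBand→Band G ($698M) — total 869+926+834+946+698 = $4273M.
Column-greedy (each band in turn goes to its best remaining operator) gives $3370M, worse by 903.
Swapping Meridian↔Pulse (Meridian→Band E $874M, Pulse→Band A $325M) loses 561.
TerraLink's own top band is Band A ($963M), but forcing TerraLink→Band A and reassigning the rest optimally gives only $4195M — worse by 78.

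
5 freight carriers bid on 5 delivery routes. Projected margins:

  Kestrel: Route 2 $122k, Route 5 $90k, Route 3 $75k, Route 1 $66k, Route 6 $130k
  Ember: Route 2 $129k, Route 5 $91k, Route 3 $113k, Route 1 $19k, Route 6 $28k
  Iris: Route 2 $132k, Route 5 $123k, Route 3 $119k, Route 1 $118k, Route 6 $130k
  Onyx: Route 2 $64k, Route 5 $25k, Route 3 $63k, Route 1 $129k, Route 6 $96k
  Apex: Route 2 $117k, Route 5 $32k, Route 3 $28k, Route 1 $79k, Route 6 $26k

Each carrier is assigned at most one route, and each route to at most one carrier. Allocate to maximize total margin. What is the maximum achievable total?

Maximum total: $612k

Optimal: Kestrel→Route 6 ($130k), Ember→Route 3 ($113k), Iris→Route 5 ($123k), Onyx→Route 1 ($129k), Apex→Route 2 ($117k) — total 130+113+123+129+117 = $612k.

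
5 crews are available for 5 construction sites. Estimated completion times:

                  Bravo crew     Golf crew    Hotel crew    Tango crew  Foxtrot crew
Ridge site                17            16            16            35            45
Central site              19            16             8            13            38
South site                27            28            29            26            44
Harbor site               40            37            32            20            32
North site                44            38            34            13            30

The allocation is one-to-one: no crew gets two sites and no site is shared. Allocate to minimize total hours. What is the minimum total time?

Optimal: Bravo crew→South site (27 hours), Golf crew→Ridge site (16 hours), Hotel crew→Central site (8 hours), Tango crew→North site (13 hours), Foxtrot crew→Harbor site (32 hours) — total 27+16+8+13+32 = 96 hours.
Column-greedy (each site in turn goes to its cheapest remaining crew) gives 126 hours, worse by 30.
Next-best assignment: Bravo crew→Ridge site, Golf crew→South site, Hotel crew→Central site, Tango crew→North site, Foxtrot crew→Harbor site = 98 hours.
Swapping Bravo crew↔Golf crew (Bravo crew→Ridge site 17 hours, Golf crew→South site 28 hours) adds 2.

Minimum total: 96 hours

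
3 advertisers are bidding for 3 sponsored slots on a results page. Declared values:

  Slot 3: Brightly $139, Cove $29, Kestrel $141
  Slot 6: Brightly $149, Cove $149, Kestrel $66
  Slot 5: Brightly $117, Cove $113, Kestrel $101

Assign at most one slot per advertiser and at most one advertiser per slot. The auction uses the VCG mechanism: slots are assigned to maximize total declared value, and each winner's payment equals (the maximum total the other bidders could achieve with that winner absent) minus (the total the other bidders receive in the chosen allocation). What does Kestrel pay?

Efficient allocation: Brightly→Slot 5 ($117), Cove→Slot 6 ($149), Kestrel→Slot 3 ($141); total welfare W = $407.
Kestrel receives Slot 3 at value $141, so the others get W − 141 = $266.
Without Kestrel: best allocation of the remaining 2 bidders over all 3 slots is Brightly→Slot 3 ($139), Cove→Slot 6 ($149), total $288.
VCG payment = (others' best without Kestrel) − (others' welfare with Kestrel) = 288 − 266 = $22.

Kestrel pays $22.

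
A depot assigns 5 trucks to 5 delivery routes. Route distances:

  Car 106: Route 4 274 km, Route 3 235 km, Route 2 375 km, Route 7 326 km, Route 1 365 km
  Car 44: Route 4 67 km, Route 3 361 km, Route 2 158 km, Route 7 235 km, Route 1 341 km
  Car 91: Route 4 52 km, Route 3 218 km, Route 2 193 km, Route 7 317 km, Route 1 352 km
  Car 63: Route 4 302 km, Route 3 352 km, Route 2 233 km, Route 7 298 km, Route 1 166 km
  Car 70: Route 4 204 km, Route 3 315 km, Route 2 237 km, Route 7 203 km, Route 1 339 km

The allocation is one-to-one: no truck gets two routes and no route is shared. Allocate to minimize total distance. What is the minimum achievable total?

Treat this as an assignment problem: match each truck to one route.
Optimal: Car 106→Route 3 (235 km), Car 44→Route 2 (158 km), Car 91→Route 4 (52 km), Car 63→Route 1 (166 km), Car 70→Route 7 (203 km) — total 235+158+52+166+203 = 814 km.
Row-greedy (each truck in turn takes its cheapest remaining route) gives 864 km, worse by 50.
Swapping Car 91↔Car 44 (Car 91→Route 2 193 km, Car 44→Route 4 67 km) adds 50.
Checked against all permutations: 814 km is optimal.

Minimum total: 814 km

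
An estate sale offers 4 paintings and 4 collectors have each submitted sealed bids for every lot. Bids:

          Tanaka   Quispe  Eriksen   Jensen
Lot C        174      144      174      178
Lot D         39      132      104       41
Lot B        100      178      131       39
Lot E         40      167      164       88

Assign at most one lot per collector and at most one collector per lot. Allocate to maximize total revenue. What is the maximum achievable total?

This is a one-to-one assignment (maximum-weight bipartite matching).
Optimal: Tanaka→Lot B ($100), Quispe→Lot D ($132), Eriksen→Lot E ($164), Jensen→Lot C ($178) — total 100+132+164+178 = $574.
Row-greedy (each collector in turn takes its best remaining lot) gives $557, worse by 17.
No other one-to-one assignment exceeds $574.

Max total: $574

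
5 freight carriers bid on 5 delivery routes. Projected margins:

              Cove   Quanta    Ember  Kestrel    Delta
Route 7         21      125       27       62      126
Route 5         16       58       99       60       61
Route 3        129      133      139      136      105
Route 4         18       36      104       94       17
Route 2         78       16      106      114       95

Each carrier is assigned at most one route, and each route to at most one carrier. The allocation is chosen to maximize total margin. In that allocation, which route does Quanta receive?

Quanta receives Route 7.

Optimal: Cove→Route 3 ($129k), Quanta→Route 7 ($125k), Ember→Route 5 ($99k), Kestrel→Route 4 ($94k), Delta→Route 2 ($95k) — total 129+125+99+94+95 = $542k.
Row-greedy (each carrier in turn takes its best remaining route) gives $515k, worse by 27.
Every other assignment is strictly worse.
Quanta's own top route is Route 3 ($133k), but forcing Quanta→Route 3 and reassigning the rest optimally gives only $530k — worse by 12.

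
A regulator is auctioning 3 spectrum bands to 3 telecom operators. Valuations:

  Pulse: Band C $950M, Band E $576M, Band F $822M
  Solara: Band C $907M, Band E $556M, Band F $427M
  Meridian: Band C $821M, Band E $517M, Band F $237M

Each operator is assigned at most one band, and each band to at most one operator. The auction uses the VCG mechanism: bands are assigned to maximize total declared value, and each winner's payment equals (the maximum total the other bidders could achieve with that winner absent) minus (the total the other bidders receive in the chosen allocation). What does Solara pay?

Efficient allocation: Pulse→Band F ($822M), Solara→Band C ($907M), Meridian→Band E ($517M); total welfare W = $2246M.
Solara receives Band C at value $907M, so the others get W − 907 = $1339M.
Without Solara: best allocation of the remaining 2 bidders over all 3 bands is Pulse→Band F ($822M), Meridian→Band C ($821M), total $1643M.
VCG payment = (others' best without Solara) − (others' welfare with Solara) = 1643 − 1339 = $304M.

Solara pays $304M.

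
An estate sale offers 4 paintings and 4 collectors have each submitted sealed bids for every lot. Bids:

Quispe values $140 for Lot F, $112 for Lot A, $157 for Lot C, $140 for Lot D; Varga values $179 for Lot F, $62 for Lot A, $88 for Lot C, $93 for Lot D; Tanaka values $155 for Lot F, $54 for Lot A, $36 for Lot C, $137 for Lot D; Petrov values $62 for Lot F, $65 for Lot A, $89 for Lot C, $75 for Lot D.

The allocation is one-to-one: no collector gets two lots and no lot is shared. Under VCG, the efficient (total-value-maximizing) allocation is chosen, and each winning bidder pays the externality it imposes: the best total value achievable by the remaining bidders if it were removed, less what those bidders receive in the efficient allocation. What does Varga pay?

Varga pays $28.

Efficient allocation: Quispe→Lot C ($157), Varga→Lot F ($179), Tanaka→Lot D ($137), Petrov→Lot A ($65); total welfare W = $538.
Varga receives Lot F at value $179, so the others get W − 179 = $359.
Without Varga: best allocation of the remaining 3 bidders over all 4 lots is Quispe→Lot C ($157), Tanaka→Lot F ($155), Petrov→Lot D ($75), total $387.
VCG payment = (others' best without Varga) − (others' welfare with Varga) = 387 − 359 = $28.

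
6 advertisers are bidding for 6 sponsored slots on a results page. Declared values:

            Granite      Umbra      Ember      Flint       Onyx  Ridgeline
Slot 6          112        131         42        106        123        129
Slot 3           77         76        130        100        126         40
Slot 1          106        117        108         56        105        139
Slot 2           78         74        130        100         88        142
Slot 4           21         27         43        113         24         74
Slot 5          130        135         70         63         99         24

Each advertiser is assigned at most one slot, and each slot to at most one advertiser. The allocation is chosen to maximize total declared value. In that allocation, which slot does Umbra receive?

This is a one-to-one assignment (maximum-weight bipartite matching).
Optimal: Granite→Slot 5 ($130), Umbra→Slot 6 ($131), Ember→Slot 2 ($130), Flint→Slot 4 ($113), Onyx→Slot 3 ($126), Ridgeline→Slot 1 ($139) — total 130+131+130+113+126+139 = $769.
Max-entry greedy (repeatedly take the single best remaining cell) gives $749, worse by 20.
Swapping Onyx↔Umbra (Onyx→Slot 6 $123, Umbra→Slot 3 $76) loses 58.
No other one-to-one assignment exceeds $769.
Umbra's own top slot is Slot 5 ($135), but forcing Umbra→Slot 5 and reassigning the rest optimally gives only $755 — worse by 14.

Umbra receives Slot 6.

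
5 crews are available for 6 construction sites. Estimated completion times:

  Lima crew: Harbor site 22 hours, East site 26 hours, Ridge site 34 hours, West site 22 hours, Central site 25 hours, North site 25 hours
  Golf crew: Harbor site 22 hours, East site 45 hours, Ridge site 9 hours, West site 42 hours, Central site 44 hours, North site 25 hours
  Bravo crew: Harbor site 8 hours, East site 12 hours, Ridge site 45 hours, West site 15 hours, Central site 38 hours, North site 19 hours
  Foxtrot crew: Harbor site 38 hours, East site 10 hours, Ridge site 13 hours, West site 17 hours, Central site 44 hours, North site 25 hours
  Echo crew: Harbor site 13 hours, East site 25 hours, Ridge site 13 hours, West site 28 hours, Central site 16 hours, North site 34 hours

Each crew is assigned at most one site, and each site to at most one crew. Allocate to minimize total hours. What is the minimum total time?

Minimum total: 65 hours

Optimal: Lima crew→West site (22 hours), Golf crew→Ridge site (9 hours), Bravo crew→Harbor site (8 hours), Foxtrot crew→East site (10 hours), Echo crew→Central site (16 hours) — total 22+9+8+10+16 = 65 hours.
Row-greedy (each crew in turn takes its cheapest remaining site) gives 76 hours, worse by 11.
Next-best assignment: Lima crew→North site, Golf crew→Ridge site, Bravo crew→Harbor site, Foxtrot crew→East site, Echo crew→Central site = 68 hours.
Swapping Lima crew↔Echo crew (Lima crew→Central site 25 hours, Echo crew→West site 28 hours) adds 15.
Checked against all permutations: 65 hours is optimal.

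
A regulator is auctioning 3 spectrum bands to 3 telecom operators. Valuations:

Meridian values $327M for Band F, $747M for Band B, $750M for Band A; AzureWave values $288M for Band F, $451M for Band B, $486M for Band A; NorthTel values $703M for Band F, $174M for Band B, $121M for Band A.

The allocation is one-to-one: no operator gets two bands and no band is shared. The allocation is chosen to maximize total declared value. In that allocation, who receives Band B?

Optimal: Meridian→Band B ($747M), AzureWave→Band A ($486M), NorthTel→Band F ($703M) — total 747+486+703 = $1936M.
Max-entry greedy (repeatedly take the single best remaining cell) gives $1904M, worse by 32.
Next-best assignment: Meridian→Band A, AzureWave→Band B, NorthTel→Band F = $1904M.
Swapping Meridian↔AzureWave (Meridian→Band A $750M, AzureWave→Band B $451M) loses 32.
Every other assignment is strictly worse.
Meridian's own top band is Band A ($750M), but forcing Meridian→Band A and reassigning the rest optimally gives only $1904M — worse by 32.

Meridian receives Band B.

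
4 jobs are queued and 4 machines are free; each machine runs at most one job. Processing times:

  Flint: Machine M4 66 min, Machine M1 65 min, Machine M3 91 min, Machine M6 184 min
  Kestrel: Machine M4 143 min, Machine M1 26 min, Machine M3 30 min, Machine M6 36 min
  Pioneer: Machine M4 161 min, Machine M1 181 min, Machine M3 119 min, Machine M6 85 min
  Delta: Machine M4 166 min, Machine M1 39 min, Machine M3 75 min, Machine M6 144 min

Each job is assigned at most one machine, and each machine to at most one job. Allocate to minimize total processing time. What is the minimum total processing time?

Treat this as an assignment problem: match each job to one machine.
Optimal: Flint→Machine M4 (66 min), Kestrel→Machine M3 (30 min), Pioneer→Machine M6 (85 min), Delta→Machine M1 (39 min) — total 66+30+85+39 = 220 min.
Column-greedy (each machine in turn goes to its cheapest remaining job) gives 252 min, worse by 32.
Checked against all permutations: 220 min is optimal.

Min total: 220 min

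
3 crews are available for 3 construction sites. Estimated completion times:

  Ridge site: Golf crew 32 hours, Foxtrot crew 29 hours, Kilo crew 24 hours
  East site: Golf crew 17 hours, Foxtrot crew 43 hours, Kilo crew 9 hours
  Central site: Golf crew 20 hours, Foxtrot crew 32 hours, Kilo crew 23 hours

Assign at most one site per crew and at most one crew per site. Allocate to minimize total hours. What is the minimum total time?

Optimal: Golf crew→Central site (20 hours), Foxtrot crew→Ridge site (29 hours), Kilo crew→East site (9 hours) — total 20+29+9 = 58 hours.
Column-greedy (each site in turn goes to its cheapest remaining crew) gives 73 hours, worse by 15.
Every other assignment is strictly worse.

Minimum total: 58 hours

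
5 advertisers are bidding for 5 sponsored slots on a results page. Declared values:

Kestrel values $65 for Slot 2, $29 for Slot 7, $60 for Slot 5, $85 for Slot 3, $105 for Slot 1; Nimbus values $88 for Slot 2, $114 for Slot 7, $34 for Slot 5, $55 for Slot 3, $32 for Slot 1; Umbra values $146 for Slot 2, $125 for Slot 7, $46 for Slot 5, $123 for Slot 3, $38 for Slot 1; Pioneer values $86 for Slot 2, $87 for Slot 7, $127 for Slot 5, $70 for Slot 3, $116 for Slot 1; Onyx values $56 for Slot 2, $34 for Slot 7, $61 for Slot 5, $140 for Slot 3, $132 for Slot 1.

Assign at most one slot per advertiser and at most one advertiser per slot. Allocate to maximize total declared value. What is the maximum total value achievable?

This is the linear assignment problem.
Optimal: Kestrel→Slot 1 ($105), Nimbus→Slot 7 ($114), Umbra→Slot 2 ($146), Pioneer→Slot 5 ($127), Onyx→Slot 3 ($140) — total 105+114+146+127+140 = $632.
Swapping Pioneer↔Nimbus (Pioneer→Slot 7 $87, Nimbus→Slot 5 $34) loses 120.
No other one-to-one assignment exceeds $632.

Maximum total: $632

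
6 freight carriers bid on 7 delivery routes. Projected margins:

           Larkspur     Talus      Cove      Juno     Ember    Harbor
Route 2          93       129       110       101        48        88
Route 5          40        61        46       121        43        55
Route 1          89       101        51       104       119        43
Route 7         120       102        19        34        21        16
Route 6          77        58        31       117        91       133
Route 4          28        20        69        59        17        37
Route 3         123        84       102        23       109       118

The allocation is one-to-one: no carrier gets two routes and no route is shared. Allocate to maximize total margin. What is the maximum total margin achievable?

This is the linear assignment problem.
Optimal: Larkspur→Route 7 ($120k), Talus→Route 2 ($129k), Cove→Route 3 ($102k), Juno→Route 5 ($121k), Ember→Route 1 ($119k), Harbor→Route 6 ($133k) — total 120+129+102+121+119+133 = $724k.
Column-greedy (each route in turn goes to its best remaining carrier) gives $691k, worse by 33.
Next-best assignment: Larkspur→Route 3, Talus→Route 7, Cove→Route 2, Juno→Route 5, Ember→Route 1, Harbor→Route 6 = $708k.
Checked against all permutations: $724k is optimal.

Maximum total: $724k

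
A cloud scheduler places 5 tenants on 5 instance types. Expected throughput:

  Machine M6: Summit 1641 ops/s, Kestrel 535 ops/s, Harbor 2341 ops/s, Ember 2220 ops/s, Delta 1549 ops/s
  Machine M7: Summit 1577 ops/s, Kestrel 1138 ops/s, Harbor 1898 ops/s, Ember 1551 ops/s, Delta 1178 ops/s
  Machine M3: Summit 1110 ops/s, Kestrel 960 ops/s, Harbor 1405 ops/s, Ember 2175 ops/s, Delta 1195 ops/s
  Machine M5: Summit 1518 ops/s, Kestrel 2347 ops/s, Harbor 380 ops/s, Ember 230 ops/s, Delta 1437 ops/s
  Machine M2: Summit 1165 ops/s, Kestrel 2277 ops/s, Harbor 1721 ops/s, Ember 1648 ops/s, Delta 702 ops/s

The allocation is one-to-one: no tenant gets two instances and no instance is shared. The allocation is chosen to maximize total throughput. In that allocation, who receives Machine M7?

Treat this as an assignment problem: match each tenant to one instance.
Optimal: Summit→Machine M7 (1577 ops/s), Kestrel→Machine M2 (2277 ops/s), Harbor→Machine M6 (2341 ops/s), Ember→Machine M3 (2175 ops/s), Delta→Machine M5 (1437 ops/s) — total 1577+2277+2341+2175+1437 = 9807 ops/s.
Swapping Delta↔Summit (Delta→Machine M7 1178 ops/s, Summit→Machine M5 1518 ops/s) loses 318.
Summit's own top instance is Machine M6 (1641 ops/s), but forcing Summit→Machine M6 and reassigning the rest optimally gives only 9428 ops/s — worse by 379.

Summit receives Machine M7.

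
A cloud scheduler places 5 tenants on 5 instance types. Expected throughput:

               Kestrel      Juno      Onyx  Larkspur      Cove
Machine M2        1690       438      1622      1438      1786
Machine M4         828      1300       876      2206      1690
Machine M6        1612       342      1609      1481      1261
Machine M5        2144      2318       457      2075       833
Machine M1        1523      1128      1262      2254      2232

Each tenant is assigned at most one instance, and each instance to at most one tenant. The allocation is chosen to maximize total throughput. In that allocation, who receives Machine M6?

Optimal: Kestrel→Machine M2 (1690 ops/s), Juno→Machine M5 (2318 ops/s), Onyx→Machine M6 (1609 ops/s), Larkspur→Machine M4 (2206 ops/s), Cove→Machine M1 (2232 ops/s) — total 1690+2318+1609+2206+2232 = 10055 ops/s.
Next-best assignment: Kestrel→Machine M6, Juno→Machine M5, Onyx→Machine M2, Larkspur→Machine M4, Cove→Machine M1 = 9990 ops/s.
Onyx's own top instance is Machine M2 (1622 ops/s), but forcing Onyx→Machine M2 and reassigning the rest optimally gives only 9990 ops/s — worse by 65.

Onyx receives Machine M6.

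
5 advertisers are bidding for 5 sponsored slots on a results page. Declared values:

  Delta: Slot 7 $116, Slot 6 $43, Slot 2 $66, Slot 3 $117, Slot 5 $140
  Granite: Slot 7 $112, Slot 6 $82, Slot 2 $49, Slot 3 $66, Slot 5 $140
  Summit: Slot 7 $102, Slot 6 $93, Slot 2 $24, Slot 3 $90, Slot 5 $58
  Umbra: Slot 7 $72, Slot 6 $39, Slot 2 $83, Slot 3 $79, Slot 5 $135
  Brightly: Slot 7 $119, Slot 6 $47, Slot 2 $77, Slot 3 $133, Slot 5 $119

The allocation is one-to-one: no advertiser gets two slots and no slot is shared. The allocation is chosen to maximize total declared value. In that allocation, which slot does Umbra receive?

Optimal: Delta→Slot 7 ($116), Granite→Slot 5 ($140), Summit→Slot 6 ($93), Umbra→Slot 2 ($83), Brightly→Slot 3 ($133) — total 116+140+93+83+133 = $565.
Max-entry greedy (repeatedly take the single best remaining cell) gives $561, worse by 4.
Swapping Delta↔Granite (Delta→Slot 5 $140, Granite→Slot 7 $112) loses 4.
Checked against all permutations: $565 is optimal.
Umbra's own top slot is Slot 5 ($135), but forcing Umbra→Slot 5 and reassigning the rest optimally gives only $539 — worse by 26.

Umbra receives Slot 2.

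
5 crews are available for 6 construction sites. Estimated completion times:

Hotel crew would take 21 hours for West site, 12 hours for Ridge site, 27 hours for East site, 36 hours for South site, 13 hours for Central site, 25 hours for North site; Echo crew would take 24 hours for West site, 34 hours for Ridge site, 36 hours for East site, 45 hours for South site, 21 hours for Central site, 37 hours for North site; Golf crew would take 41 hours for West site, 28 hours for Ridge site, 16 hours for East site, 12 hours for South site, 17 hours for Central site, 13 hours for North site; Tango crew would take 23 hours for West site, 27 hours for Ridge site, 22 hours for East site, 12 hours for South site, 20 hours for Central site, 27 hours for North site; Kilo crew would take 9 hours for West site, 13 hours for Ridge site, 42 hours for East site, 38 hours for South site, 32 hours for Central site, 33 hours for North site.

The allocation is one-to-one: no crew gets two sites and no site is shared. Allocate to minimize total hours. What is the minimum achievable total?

Optimal: Hotel crew→Ridge site (12 hours), Echo crew→Central site (21 hours), Golf crew→North site (13 hours), Tango crew→South site (12 hours), Kilo crew→West site (9 hours) — total 12+21+13+12+9 = 67 hours.
Row-greedy (each crew in turn takes its cheapest remaining site) gives 76 hours, worse by 9.
Next-best assignment: Hotel crew→Ridge site, Echo crew→Central site, Golf crew→East site, Tango crew→South site, Kilo crew→West site = 70 hours.
Swapping Kilo crew↔Golf crew (Kilo crew→North site 33 hours, Golf crew→West site 41 hours) adds 52.

Min total: 67 hours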